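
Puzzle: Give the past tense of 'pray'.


Apply rule: Add -ed. 'pray' becomes 'prayed'.

prayed


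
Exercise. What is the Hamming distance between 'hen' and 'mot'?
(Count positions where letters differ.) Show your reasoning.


Alignment:
Position 1: 'h' vs 'm' = DIFFER
Position 2: 'e' vs 'o' = DIFFER
Position 3: 'n' vs 't' = DIFFER
Total differences: 3

3


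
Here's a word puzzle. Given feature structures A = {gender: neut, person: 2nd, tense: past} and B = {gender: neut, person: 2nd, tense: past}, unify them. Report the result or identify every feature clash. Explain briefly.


Compare features:
gender: A=neut vs B=neut -> unified: neut
person: A=2nd vs B=2nd -> unified: 2nd
tense: A=past vs B=past -> unified: past
No clashes found.

Unified: {gender: neut, person: 2nd, tense: past}


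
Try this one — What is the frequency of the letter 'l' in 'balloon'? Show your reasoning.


Letter 'l' in 'balloon': found at position(s) 3, 4 = 2 occurrence(s).

2


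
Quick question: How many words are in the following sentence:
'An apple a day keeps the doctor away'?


Split into words: An | apple | a | day | keeps | the | doctor | away = 8 words.

8


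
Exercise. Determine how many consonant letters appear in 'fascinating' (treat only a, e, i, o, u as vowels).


Consonants in 'fascinating': f, s, c, n, t, n, g = 7 consonants.

7


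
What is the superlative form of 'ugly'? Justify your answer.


Apply superlative formation (consonant + y: change y to i, add -est): 'ugly' -> 'ugliest'.

ugliest


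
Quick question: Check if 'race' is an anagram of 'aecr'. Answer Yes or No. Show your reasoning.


Sorted letters of 'race': 'acer'
Sorted letters of 'aecr': 'acer'
They match.

Yes


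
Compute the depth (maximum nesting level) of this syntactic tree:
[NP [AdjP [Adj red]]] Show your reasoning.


Count bracket nesting levels:
'[' at pos 0: depth = 1
'[' at pos 4: depth = 2
'[' at pos 10: depth = 3
Maximum depth reached: 3

3


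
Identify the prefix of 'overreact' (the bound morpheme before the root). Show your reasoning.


The word 'overreact' = 'over' (prefix) + 'react' (root). The prefix is 'over'.

over


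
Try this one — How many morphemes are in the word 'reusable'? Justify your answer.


Decomposition: re- (prefix) + use (root) + -able (suffix) = 3 morpheme(s)

3 morphemes


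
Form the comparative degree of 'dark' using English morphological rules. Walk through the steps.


Apply comparative formation (add -er): 'dark' -> 'darker'.

darker


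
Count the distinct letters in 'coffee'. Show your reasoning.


Unique letters in 'coffee': {c, e, f, o} = 4 distinct letters.

4


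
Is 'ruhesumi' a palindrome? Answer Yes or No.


Forward: 'ruhesumi'
Reversed: 'imusehur'
They differ.

No


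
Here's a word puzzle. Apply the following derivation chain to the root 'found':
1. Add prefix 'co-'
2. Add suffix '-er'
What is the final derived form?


Step 1: Add prefix 'co-' to 'found' = 'cofound'
Step 2: Add suffix '-er' to 'cofound' = 'cofounder'

cofounder


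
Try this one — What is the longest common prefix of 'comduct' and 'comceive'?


Compare from the start: 3 characters match: 'com'. Mismatch at position 4: 'd' vs 'c'.

com


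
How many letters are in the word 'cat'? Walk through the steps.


Spell out 'cat' and number each letter: c(1), a(2), t(3). Total: 3 letters.

3


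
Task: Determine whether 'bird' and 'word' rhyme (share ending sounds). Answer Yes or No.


Rime (stressed vowel + following sounds) of 'bird': -ird = /ɜːrd/
Rime of 'word': -ord = /ɜːrd/
/ɜːrd/ and /ɜːrd/ are the same ending sound, so the words rhyme.

Yes


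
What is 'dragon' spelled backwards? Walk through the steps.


Reverse 'dragon' character by character: 'nogard'.

nogard


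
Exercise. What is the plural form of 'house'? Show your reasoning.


Apply rule: Add -s. 'house' becomes 'houses'.

houses


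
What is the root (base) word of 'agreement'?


Remove suffix '-ment' from 'agreement' to get root 'agree'.

agree


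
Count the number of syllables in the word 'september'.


Break 'september' into syllables: sep-tem-ber -> sep | tem | ber = 3 syllables

3 syllables


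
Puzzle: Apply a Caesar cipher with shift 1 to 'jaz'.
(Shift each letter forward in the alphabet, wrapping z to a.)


Shift each letter by 1: j -> k, a -> b, z -> a. Result: 'kba'.

kba


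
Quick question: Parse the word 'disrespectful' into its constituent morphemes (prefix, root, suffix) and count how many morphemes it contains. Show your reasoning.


Step 1: Identify prefix: 'dis' (meaning: not/apart)
Step 2: Identify root: 'respect'
Step 3: Identify suffix(es): 'ful'
Decomposition: dis- (prefix: not/apart) + respect (root) + -ful (suffix: full of)
Total morphemes: 3

3 morphemes (dis- (prefix: not/apart) + respect (root) + -ful (suffix: full of))


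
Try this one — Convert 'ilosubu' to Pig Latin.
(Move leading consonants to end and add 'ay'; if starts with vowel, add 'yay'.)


'ilosubu' starts with a vowel, so add 'yay': 'ilosubuyay'.

ilosubuyay


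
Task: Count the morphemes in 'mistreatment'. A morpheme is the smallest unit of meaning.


Decomposition: mis- (prefix) + treat (root) + -ment (suffix) = 3 morpheme(s)

3 morphemes


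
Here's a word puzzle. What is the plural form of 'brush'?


Apply rule: Add -es (sibilant/fricative ending). 'brush' becomes 'brushes'.

brushes


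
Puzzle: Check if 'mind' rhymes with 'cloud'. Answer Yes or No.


Rime (stressed vowel + following sounds) of 'mind': -ind = /aɪnd/
Rime of 'cloud': -oud = /aʊd/
/aɪnd/ and /aʊd/ are different ending sounds, so the words do not rhyme.

No


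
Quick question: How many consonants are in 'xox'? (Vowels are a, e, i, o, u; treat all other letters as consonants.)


Consonants in 'xox': x, x = 2 consonants.

2


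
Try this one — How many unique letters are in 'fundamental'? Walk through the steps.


Unique letters in 'fundamental': {a, d, e, f, l, m, n, t, u} = 9 distinct letters.

9


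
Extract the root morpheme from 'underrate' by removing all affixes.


Remove prefix 'under' from 'underrate' to get root 'rate'.

rate


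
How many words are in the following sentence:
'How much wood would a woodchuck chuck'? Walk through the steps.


Split into words: How | much | wood | would | a | woodchuck | chuck = 7 words.

7


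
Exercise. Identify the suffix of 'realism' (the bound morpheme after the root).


The word 'realism' = 'real' (root) + '-ism' (suffix). The suffix is '-ism'.

ism


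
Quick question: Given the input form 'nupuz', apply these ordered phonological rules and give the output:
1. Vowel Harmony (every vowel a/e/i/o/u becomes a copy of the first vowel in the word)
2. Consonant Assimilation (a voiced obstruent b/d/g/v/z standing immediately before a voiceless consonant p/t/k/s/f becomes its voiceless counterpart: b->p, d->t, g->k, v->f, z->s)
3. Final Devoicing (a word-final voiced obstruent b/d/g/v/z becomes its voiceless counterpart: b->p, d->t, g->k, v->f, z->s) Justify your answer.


Starting form: 'nupuz'
Rule 1: Vowel Harmony: all vowels already match. No change.
Rule 2: Consonant Assimilation: no voiced obstruent (b/d/g/v/z) stands immediately before a voiceless consonant (p/t/k/s/f). No change.
Rule 3: Final Devoicing: word-final voiced obstruent 'z' becomes voiceless 's'. 'nupuz' -> 'nupus'
Final form: 'nupus'

nupus


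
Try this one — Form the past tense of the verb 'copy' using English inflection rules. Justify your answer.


Apply rule: Change -y to -ied. 'copy' becomes 'copied'.

copied


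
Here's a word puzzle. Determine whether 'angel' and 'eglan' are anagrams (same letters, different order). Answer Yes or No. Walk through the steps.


Sorted letters of 'angel': 'aegln'
Sorted letters of 'eglan': 'aegln'
They match.

Yes


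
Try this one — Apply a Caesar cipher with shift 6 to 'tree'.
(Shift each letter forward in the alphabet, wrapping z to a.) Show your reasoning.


Shift each letter by 6: t -> z, r -> x, e -> k, e -> k. Result: 'zxkk'.

zxkk


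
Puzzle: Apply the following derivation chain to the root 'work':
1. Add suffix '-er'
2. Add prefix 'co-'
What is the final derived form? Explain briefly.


Step 1: Add suffix '-er' to 'work' = 'worker'
Step 2: Add prefix 'co-' to 'worker' = 'coworker'

coworker


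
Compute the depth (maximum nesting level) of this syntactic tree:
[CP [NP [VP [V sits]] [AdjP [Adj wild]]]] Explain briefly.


Count bracket nesting levels:
'[' at pos 0: depth = 1
'[' at pos 4: depth = 2
'[' at pos 8: depth = 3
'[' at pos 12: depth = 4
'[' at pos 22: depth = 3
'[' at pos 28: depth = 4
Maximum depth reached: 4

4


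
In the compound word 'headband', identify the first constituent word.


Split 'headband' into 'head' + 'band'. The first part is 'head'.

head


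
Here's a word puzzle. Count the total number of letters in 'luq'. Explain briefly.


Spell out 'luq' and number each letter: l(1), u(2), q(3). Total: 3 letters.

3


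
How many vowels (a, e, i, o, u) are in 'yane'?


Vowels in 'yane': a, e = 2 vowels.

2


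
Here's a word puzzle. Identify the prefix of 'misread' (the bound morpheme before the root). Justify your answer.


The word 'misread' = 'mis' (prefix) + 'read' (root). The prefix is 'mis'.

mis


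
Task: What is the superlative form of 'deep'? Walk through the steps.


Apply superlative formation (add -est): 'deep' -> 'deepest'.

deepest


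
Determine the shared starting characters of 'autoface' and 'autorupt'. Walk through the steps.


Compare from the start: 4 characters match: 'auto'. Mismatch at position 5: 'f' vs 'r'.

auto


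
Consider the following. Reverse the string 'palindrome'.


Reverse 'palindrome' character by character: 'emordnilap'.

emordnilap


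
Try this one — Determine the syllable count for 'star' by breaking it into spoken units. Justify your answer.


Break 'star' into syllables: star -> star = 1 syllable

1 syllable


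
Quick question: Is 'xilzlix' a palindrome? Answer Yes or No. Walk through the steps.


Forward: 'xilzlix'
Reversed: 'xilzlix'
They are identical.

Yes


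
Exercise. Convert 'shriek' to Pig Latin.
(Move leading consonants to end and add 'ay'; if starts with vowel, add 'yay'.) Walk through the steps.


'shriek': move consonant cluster 'shr' to end and add 'ay': 'iekshray'.

iekshray


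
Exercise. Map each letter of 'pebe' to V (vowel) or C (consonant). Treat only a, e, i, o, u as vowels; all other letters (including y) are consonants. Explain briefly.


Letter mapping: p = C, e = V, b = C, e = V.

CVCV


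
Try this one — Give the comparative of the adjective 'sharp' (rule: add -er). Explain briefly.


Apply comparative formation (add -er): 'sharp' -> 'sharper'.

sharper


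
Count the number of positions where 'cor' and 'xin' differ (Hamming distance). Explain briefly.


Alignment:
Position 1: 'c' vs 'x' = DIFFER
Position 2: 'o' vs 'i' = DIFFER
Position 3: 'r' vs 'n' = DIFFER
Total differences: 3

3


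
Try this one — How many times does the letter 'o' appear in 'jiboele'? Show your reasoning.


Letter 'o' in 'jiboele': found at position(s) 4 = 1 occurrence(s).

1


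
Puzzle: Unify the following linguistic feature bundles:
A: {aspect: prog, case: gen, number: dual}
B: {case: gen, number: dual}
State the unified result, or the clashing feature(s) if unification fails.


Compare features:
aspect: A=prog vs B=_ -> unified: prog
case: A=gen vs B=gen -> unified: gen
number: A=dual vs B=dual -> unified: dual
No clashes found.

Unified: {aspect: prog, case: gen, number: dual}


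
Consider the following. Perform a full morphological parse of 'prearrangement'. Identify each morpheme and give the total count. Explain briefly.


Step 1: Identify prefix: 'pre' (meaning: before)
Step 2: Identify root: 'arrange'
Step 3: Identify suffix(es): 'ment'
Decomposition: pre- (prefix: before) + arrange (root) + -ment (suffix: action/result)
Total morphemes: 3

3 morphemes (pre- (prefix: before) + arrange (root) + -ment (suffix: action/result))


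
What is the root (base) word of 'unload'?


Remove prefix 'un' from 'unload' to get root 'load'.

load


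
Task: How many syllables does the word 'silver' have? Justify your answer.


Break 'silver' into syllables: sil-ver -> sil | ver = 2 syllables

2 syllables


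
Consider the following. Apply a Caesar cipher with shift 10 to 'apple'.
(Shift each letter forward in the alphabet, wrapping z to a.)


Shift each letter by 10: a -> k, p -> z, p -> z, l -> v, e -> o. Result: 'kzzvo'.

kzzvo


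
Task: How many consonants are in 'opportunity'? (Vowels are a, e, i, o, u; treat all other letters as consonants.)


Consonants in 'opportunity': p, p, r, t, n, t, y = 7 consonants.

7


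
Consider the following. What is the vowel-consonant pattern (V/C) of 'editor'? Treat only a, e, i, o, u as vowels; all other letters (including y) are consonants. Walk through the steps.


Letter mapping: e = V, d = C, i = V, t = C, o = V, r = C.

VCVCVC


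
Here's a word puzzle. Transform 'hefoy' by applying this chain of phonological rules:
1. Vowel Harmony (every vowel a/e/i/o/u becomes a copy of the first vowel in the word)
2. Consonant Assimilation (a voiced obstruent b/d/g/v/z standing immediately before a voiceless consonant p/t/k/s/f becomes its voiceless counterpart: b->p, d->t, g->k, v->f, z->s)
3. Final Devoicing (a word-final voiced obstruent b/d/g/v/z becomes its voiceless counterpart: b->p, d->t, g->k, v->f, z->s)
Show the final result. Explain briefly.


Starting form: 'hefoy'
Rule 1: Vowel Harmony: all vowels become 'e' (matching first vowel). 'hefoy' -> 'hefey'
Rule 2: Consonant Assimilation: no voiced obstruent (b/d/g/v/z) stands immediately before a voiceless consonant (p/t/k/s/f). No change.
Rule 3: Final Devoicing: final consonant 'y' is not one of the voiced obstruents b/d/g/v/z. No change.
Final form: 'hefey'

hefey


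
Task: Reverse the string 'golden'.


Reverse 'golden' character by character: 'nedlog'.

nedlog


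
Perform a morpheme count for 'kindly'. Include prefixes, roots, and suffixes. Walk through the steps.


Decomposition: kind (root) + -ly (suffix) = 2 morpheme(s)

2 morphemes


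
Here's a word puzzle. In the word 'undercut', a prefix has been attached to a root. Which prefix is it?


The word 'undercut' = 'under' (prefix) + 'cut' (root). The prefix is 'under'.

under


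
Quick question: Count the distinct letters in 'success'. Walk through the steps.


Unique letters in 'success': {c, e, s, u} = 4 distinct letters.

4


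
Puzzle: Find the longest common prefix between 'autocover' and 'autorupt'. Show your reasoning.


Compare from the start: 4 characters match: 'auto'. Mismatch at position 5: 'c' vs 'r'.

auto


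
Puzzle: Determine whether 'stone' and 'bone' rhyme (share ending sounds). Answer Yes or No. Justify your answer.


Rime (stressed vowel + following sounds) of 'stone': -one = /oʊn/
Rime of 'bone': -one = /oʊn/
/oʊn/ and /oʊn/ are the same ending sound, so the words rhyme.

Yes


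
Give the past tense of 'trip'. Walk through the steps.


Apply rule: Double final consonant and add -ed. 'trip' becomes 'tripped'.

tripped


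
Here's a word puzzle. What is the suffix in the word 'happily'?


The word 'happily' = 'happy' (root) + '-ly' (suffix). The suffix is '-ly'.

ly


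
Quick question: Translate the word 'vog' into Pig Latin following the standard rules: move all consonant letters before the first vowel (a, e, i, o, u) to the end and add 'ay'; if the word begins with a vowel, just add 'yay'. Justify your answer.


'vog': move consonant cluster 'v' to end and add 'ay': 'ogvay'.

ogvay


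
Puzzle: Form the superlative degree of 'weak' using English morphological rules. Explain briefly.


Apply superlative formation (add -est): 'weak' -> 'weakest'.

weakest


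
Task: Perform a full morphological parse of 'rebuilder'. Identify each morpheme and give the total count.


Step 1: Identify prefix: 're' (meaning: again)
Step 2: Identify root: 'build'
Step 3: Identify suffix(es): 'er'
Decomposition: re- (prefix: again) + build (root) + -er (suffix: one who)
Total morphemes: 3

3 morphemes (re- (prefix: again) + build (root) + -er (suffix: one who))


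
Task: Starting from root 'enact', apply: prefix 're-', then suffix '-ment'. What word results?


Step 1: Add prefix 're-' to 'enact' = 'reenact'
Step 2: Add suffix '-ment' to 'reenact' = 'reenactment'

reenactment


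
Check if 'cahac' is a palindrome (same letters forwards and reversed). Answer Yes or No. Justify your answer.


Forward: 'cahac'
Reversed: 'cahac'
They are identical.

Yes


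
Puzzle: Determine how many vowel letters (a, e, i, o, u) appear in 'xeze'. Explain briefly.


Vowels in 'xeze': e, e = 2 vowels.

2


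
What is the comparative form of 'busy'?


Apply comparative formation (consonant + y: change y to i, add -er): 'busy' -> 'busier'.

busier


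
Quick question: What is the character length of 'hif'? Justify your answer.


Spell out 'hif' and number each letter: h(1), i(2), f(3). Total: 3 letters.

3


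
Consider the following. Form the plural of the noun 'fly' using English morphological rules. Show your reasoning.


Apply rule: Change -y to -ies (consonant + y). 'fly' becomes 'flies'.

flies


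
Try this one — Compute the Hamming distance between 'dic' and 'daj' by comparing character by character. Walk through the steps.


Alignment:
Position 1: 'd' vs 'd' = match
Position 2: 'i' vs 'a' = DIFFER
Position 3: 'c' vs 'j' = DIFFER
Total differences: 2

2


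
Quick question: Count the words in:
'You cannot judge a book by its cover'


Split into words: You | cannot | judge | a | book | by | its | cover = 8 words.

8


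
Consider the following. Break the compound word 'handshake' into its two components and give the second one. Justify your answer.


Split 'handshake' into 'hand' + 'shake'. The second part is 'shake'.

shake


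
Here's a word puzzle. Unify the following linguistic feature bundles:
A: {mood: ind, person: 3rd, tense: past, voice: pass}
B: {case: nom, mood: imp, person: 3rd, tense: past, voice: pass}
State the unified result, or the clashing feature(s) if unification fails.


Compare features:
case: A=_ vs B=nom -> unified: nom
mood: A=ind vs B=imp -> CLASH
person: A=3rd vs B=3rd -> unified: 3rd
tense: A=past vs B=past -> unified: past
voice: A=pass vs B=pass -> unified: pass
Clash detected on feature 'mood' (ind vs imp); unification fails.

CLASH on 'mood' (ind vs imp)


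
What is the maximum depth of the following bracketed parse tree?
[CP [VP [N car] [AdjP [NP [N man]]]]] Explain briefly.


Count bracket nesting levels:
'[' at pos 0: depth = 1
'[' at pos 4: depth = 2
'[' at pos 8: depth = 3
'[' at pos 16: depth = 3
'[' at pos 22: depth = 4
'[' at pos 26: depth = 5
Maximum depth reached: 5

5


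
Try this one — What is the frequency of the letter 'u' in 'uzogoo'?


Letter 'u' in 'uzogoo': found at position(s) 1 = 1 occurrence(s).

1


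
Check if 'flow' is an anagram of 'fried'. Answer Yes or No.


Sorted letters of 'flow': 'flow'
Sorted letters of 'fried': 'defir'
They do not match.

No


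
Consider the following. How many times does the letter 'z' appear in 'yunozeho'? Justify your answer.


Letter 'z' in 'yunozeho': found at position(s) 5 = 1 occurrence(s).

1


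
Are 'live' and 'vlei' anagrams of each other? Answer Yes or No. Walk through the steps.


Sorted letters of 'live': 'eilv'
Sorted letters of 'vlei': 'eilv'
They match.

Yes


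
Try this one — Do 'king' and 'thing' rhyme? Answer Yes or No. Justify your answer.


Rime (stressed vowel + following sounds) of 'king': -ing = /ɪŋ/
Rime of 'thing': -ing = /ɪŋ/
/ɪŋ/ and /ɪŋ/ are the same ending sound, so the words rhyme.

Yes


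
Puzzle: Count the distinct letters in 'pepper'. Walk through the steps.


Unique letters in 'pepper': {e, p, r} = 3 distinct letters.

3


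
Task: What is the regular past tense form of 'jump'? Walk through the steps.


Apply rule: Add -ed. 'jump' becomes 'jumped'.

jumped


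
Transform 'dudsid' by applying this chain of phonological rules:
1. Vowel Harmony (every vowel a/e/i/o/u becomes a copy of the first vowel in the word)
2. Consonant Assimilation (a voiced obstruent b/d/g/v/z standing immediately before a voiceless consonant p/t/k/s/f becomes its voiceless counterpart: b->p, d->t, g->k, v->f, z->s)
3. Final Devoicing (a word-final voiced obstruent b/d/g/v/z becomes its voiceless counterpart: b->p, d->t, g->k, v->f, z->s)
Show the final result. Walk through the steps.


Starting form: 'dudsid'
Rule 1: Vowel Harmony: all vowels become 'u' (matching first vowel). 'dudsid' -> 'dudsud'
Rule 2: Consonant Assimilation: voiced obstruent before voiceless consonant becomes voiceless ('ds' -> 'ts'). 'dudsud' -> 'dutsud'
Rule 3: Final Devoicing: word-final voiced obstruent 'd' becomes voiceless 't'. 'dutsud' -> 'dutsut'
Final form: 'dutsut'

dutsut


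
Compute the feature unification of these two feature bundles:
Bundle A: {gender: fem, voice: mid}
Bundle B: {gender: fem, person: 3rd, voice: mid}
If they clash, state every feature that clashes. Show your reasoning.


Compare features:
gender: A=fem vs B=fem -> unified: fem
person: A=_ vs B=3rd -> unified: 3rd
voice: A=mid vs B=mid -> unified: mid
No clashes found.

Unified: {gender: fem, person: 3rd, voice: mid}


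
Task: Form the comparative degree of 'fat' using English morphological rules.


Apply comparative formation (double final consonant, add -er): 'fat' -> 'fatter'.

fatter


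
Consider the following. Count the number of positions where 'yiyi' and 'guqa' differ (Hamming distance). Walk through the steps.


Alignment:
Position 1: 'y' vs 'g' = DIFFER
Position 2: 'i' vs 'u' = DIFFER
Position 3: 'y' vs 'q' = DIFFER
Position 4: 'i' vs 'a' = DIFFER
Total differences: 4

4


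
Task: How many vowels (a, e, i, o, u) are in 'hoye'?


Vowels in 'hoye': o, e = 2 vowels.

2


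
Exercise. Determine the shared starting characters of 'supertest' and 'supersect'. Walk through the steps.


Compare from the start: 5 characters match: 'super'. Mismatch at position 6: 't' vs 's'.

super


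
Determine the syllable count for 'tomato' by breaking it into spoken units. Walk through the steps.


Break 'tomato' into syllables: to-ma-to -> to | ma | to = 3 syllables

3 syllables


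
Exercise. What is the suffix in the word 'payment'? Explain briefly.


The word 'payment' = 'pay' (root) + '-ment' (suffix). The suffix is '-ment'.

ment


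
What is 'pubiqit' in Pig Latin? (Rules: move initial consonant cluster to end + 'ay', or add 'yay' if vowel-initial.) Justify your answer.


'pubiqit': move consonant cluster 'p' to end and add 'ay': 'ubiqitpay'.

ubiqitpay


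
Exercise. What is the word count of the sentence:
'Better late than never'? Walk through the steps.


Split into words: Better | late | than | never = 4 words.

4


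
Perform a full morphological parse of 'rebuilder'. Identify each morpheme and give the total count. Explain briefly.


Step 1: Identify prefix: 're' (meaning: again)
Step 2: Identify root: 'build'
Step 3: Identify suffix(es): 'er'
Decomposition: re- (prefix: again) + build (root) + -er (suffix: one who)
Total morphemes: 3

3 morphemes (re- (prefix: again) + build (root) + -er (suffix: one who))


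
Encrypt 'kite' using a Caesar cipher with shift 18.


Shift each letter by 18: k -> c, i -> a, t -> l, e -> w. Result: 'calw'.

calw


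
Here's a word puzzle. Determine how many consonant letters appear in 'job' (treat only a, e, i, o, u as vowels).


Consonants in 'job': j, b = 2 consonants.

2


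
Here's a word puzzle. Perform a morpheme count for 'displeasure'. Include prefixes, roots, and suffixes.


Decomposition: dis- (prefix) + please (root) + -ure (suffix) = 3 morpheme(s)

3 morphemes


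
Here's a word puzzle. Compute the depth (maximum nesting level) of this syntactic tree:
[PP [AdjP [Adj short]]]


Count bracket nesting levels:
'[' at pos 0: depth = 1
'[' at pos 4: depth = 2
'[' at pos 10: depth = 3
Maximum depth reached: 3

3


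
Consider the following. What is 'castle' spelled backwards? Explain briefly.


Reverse 'castle' character by character: 'eltsac'.

eltsac


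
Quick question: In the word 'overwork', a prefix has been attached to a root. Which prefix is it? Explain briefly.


The word 'overwork' = 'over' (prefix) + 'work' (root). The prefix is 'over'.

over


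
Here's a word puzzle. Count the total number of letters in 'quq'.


Spell out 'quq' and number each letter: q(1), u(2), q(3). Total: 3 letters.

3


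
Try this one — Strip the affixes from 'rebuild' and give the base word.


Remove prefix 're' from 'rebuild' to get root 'build'.

build


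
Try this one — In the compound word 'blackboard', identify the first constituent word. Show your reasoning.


Split 'blackboard' into 'black' + 'board'. The first part is 'black'.

black


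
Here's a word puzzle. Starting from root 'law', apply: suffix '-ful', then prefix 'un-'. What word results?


Step 1: Add suffix '-ful' to 'law' = 'lawful'
Step 2: Add prefix 'un-' to 'lawful' = 'unlawful'

unlawful


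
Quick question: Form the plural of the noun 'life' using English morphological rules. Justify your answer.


Apply rule: Change -fe to -ves. 'life' becomes 'lives'.

lives


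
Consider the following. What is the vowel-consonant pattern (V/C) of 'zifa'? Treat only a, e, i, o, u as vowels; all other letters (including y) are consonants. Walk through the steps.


Letter mapping: z = C, i = V, f = C, a = V.

CVCV


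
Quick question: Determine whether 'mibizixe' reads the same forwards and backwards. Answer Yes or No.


Forward: 'mibizixe'
Reversed: 'exizibim'
They differ.

No


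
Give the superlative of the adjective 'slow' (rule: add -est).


Apply superlative formation (add -est): 'slow' -> 'slowest'.

slowest


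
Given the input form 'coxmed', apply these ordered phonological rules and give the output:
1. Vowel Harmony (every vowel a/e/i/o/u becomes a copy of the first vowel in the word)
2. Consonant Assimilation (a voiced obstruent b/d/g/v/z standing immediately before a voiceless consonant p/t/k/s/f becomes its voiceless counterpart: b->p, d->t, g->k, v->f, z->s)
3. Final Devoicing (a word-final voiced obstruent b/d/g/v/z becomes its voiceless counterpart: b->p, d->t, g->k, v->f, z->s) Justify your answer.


Starting form: 'coxmed'
Rule 1: Vowel Harmony: all vowels become 'o' (matching first vowel). 'coxmed' -> 'coxmod'
Rule 2: Consonant Assimilation: no voiced obstruent (b/d/g/v/z) stands immediately before a voiceless consonant (p/t/k/s/f). No change.
Rule 3: Final Devoicing: word-final voiced obstruent 'd' becomes voiceless 't'. 'coxmod' -> 'coxmot'
Final form: 'coxmot'

coxmot


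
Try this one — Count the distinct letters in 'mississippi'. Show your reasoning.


Unique letters in 'mississippi': {i, m, p, s} = 4 distinct letters.

4


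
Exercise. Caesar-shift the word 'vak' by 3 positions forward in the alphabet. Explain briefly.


Shift each letter by 3: v -> y, a -> d, k -> n. Result: 'ydn'.

ydn


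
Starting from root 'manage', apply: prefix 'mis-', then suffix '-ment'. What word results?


Step 1: Add prefix 'mis-' to 'manage' = 'mismanage'
Step 2: Add suffix '-ment' to 'mismanage' = 'mismanagement'

mismanagement


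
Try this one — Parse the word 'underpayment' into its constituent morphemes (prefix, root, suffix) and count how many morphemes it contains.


Step 1: Identify prefix: 'under' (meaning: beneath/insufficient)
Step 2: Identify root: 'pay'
Step 3: Identify suffix(es): 'ment'
Decomposition: under- (prefix: beneath/insufficient) + pay (root) + -ment (suffix: action/result)
Total morphemes: 3

3 morphemes (under- (prefix: beneath/insufficient) + pay (root) + -ment (suffix: action/result))


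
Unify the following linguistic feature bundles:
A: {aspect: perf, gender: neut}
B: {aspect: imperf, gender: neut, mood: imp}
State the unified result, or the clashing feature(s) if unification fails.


Compare features:
aspect: A=perf vs B=imperf -> CLASH
gender: A=neut vs B=neut -> unified: neut
mood: A=_ vs B=imp -> unified: imp
Clash detected on feature 'aspect' (perf vs imperf); unification fails.

CLASH on 'aspect' (perf vs imperf)


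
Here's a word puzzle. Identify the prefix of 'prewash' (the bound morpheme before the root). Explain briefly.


The word 'prewash' = 'pre' (prefix) + 'wash' (root). The prefix is 'pre'.

pre


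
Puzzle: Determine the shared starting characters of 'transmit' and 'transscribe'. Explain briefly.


Compare from the start: 5 characters match: 'trans'. Mismatch at position 6: 'm' vs 's'.

trans


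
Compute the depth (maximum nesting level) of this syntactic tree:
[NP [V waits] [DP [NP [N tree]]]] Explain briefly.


Count bracket nesting levels:
'[' at pos 0: depth = 1
'[' at pos 4: depth = 2
'[' at pos 14: depth = 2
'[' at pos 18: depth = 3
'[' at pos 22: depth = 4
Maximum depth reached: 4

4


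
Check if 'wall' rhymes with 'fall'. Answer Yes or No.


Rime (stressed vowel + following sounds) of 'wall': -all = /ɔːl/
Rime of 'fall': -all = /ɔːl/
/ɔːl/ and /ɔːl/ are the same ending sound, so the words rhyme.

Yes


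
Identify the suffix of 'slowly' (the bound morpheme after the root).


The word 'slowly' = 'slow' (root) + '-ly' (suffix). The suffix is '-ly'.

ly


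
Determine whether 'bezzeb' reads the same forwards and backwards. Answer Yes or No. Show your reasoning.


Forward: 'bezzeb'
Reversed: 'bezzeb'
They are identical.

Yes


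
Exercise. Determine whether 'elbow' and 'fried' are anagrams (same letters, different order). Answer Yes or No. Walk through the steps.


Sorted letters of 'elbow': 'below'
Sorted letters of 'fried': 'defir'
They do not match.

No


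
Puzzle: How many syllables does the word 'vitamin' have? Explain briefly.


Break 'vitamin' into syllables: vi-ta-min -> vi | ta | min = 3 syllables

3 syllables


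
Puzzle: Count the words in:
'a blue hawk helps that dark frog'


Split into words: a | blue | hawk | helps | that | dark | frog = 7 words.

7


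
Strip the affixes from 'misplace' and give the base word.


Remove prefix 'mis' from 'misplace' to get root 'place'.

place


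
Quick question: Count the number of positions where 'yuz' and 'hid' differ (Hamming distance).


Alignment:
Position 1: 'y' vs 'h' = DIFFER
Position 2: 'u' vs 'i' = DIFFER
Position 3: 'z' vs 'd' = DIFFER
Total differences: 3

3


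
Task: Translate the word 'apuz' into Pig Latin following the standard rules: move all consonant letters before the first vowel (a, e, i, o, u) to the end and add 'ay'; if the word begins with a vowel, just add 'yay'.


'apuz' starts with a vowel, so add 'yay': 'apuzyay'.

apuzyay


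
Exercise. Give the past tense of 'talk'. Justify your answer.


Apply rule: Add -ed. 'talk' becomes 'talked'.

talked


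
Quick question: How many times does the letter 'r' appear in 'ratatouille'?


Letter 'r' in 'ratatouille': found at position(s) 1 = 1 occurrence(s).

1


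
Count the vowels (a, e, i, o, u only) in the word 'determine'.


Vowels in 'determine': e, e, i, e = 4 vowels.

4


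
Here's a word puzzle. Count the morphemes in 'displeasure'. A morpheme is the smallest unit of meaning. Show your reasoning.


Decomposition: dis- (prefix) + please (root) + -ure (suffix) = 3 morpheme(s)

3 morphemes


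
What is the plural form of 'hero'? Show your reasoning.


Apply rule: Add -es (consonant + o). 'hero' becomes 'heroes'.

heroes


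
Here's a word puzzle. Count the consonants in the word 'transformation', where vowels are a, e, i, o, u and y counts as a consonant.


Consonants in 'transformation': t, r, n, s, f, r, m, t, n = 9 consonants.

9


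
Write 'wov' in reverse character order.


Reverse 'wov' character by character: 'vow'.

vow


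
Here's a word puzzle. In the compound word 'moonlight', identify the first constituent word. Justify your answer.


Split 'moonlight' into 'moon' + 'light'. The first part is 'moon'.

moon


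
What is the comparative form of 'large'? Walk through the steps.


Apply comparative formation (ends in e: add -r): 'large' -> 'larger'.

larger


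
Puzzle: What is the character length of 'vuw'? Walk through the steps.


Spell out 'vuw' and number each letter: v(1), u(2), w(3). Total: 3 letters.

3


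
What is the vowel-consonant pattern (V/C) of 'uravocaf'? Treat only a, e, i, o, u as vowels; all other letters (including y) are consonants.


Letter mapping: u = V, r = C, a = V, v = C, o = V, c = C, a = V, f = C.

VCVCVCVC


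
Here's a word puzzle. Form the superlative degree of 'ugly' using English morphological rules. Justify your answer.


Apply superlative formation (consonant + y: change y to i, add -est): 'ugly' -> 'ugliest'.

ugliest


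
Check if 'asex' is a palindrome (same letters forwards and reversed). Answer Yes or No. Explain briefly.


Forward: 'asex'
Reversed: 'xesa'
They differ.

No


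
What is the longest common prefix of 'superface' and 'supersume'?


Compare from the start: 5 characters match: 'super'. Mismatch at position 6: 'f' vs 's'.

super


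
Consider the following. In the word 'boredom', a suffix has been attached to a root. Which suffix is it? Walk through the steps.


The word 'boredom' = 'bore' (root) + '-dom' (suffix). The suffix is '-dom'.

dom


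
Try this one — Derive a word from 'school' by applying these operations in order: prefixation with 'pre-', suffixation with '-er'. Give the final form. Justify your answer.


Step 1: Add prefix 'pre-' to 'school' = 'preschool'
Step 2: Add suffix '-er' to 'preschool' = 'preschooler'

preschooler


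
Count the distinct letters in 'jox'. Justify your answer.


Unique letters in 'jox': {j, o, x} = 3 distinct letters.

3


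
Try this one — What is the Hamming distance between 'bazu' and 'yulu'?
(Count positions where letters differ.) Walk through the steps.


Alignment:
Position 1: 'b' vs 'y' = DIFFER
Position 2: 'a' vs 'u' = DIFFER
Position 3: 'z' vs 'l' = DIFFER
Position 4: 'u' vs 'u' = match
Total differences: 3

3


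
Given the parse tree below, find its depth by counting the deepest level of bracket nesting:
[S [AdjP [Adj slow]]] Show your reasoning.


Count bracket nesting levels:
'[' at pos 0: depth = 1
'[' at pos 3: depth = 2
'[' at pos 9: depth = 3
Maximum depth reached: 3

3


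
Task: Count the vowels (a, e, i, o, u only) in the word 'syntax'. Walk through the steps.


Vowels in 'syntax': a = 1 vowels.

1


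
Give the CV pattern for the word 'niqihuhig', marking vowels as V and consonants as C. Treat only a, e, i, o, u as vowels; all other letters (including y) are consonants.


Letter mapping: n = C, i = V, q = C, i = V, h = C, u = V, h = C, i = V, g = C.

CVCVCVCVC


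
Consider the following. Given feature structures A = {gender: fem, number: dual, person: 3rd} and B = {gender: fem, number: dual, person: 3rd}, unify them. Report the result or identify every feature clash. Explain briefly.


Compare features:
gender: A=fem vs B=fem -> unified: fem
number: A=dual vs B=dual -> unified: dual
person: A=3rd vs B=3rd -> unified: 3rd
No clashes found.

Unified: {gender: fem, number: dual, person: 3rd}


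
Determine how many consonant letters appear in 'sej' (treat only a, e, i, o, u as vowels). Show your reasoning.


Consonants in 'sej': s, j = 2 consonants.

2


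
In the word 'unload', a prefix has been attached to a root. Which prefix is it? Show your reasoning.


The word 'unload' = 'un' (prefix) + 'load' (root). The prefix is 'un'.

un


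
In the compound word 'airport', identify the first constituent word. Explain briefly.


Split 'airport' into 'air' + 'port'. The first part is 'air'.

air


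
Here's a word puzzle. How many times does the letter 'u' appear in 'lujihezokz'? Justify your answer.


Letter 'u' in 'lujihezokz': found at position(s) 2 = 1 occurrence(s).

1


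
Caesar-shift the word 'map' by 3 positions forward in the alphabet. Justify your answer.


Shift each letter by 3: m -> p, a -> d, p -> s. Result: 'pds'.

pds


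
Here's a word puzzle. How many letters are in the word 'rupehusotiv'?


Spell out 'rupehusotiv' and number each letter: r(1), u(2), p(3), e(4), h(5), u(6), s(7), o(8), t(9), i(10), v(11). Total: 11 letters.

11


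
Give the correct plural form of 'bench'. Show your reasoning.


Apply rule: Add -es (sibilant/fricative ending). 'bench' becomes 'benches'.

benches


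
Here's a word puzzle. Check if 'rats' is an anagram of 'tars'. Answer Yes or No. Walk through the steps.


Sorted letters of 'rats': 'arst'
Sorted letters of 'tars': 'arst'
They match.

Yes


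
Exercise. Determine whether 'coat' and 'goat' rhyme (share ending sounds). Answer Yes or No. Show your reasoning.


Rime (stressed vowel + following sounds) of 'coat': -oat = /oʊt/
Rime of 'goat': -oat = /oʊt/
/oʊt/ and /oʊt/ are the same ending sound, so the words rhyme.

Yes


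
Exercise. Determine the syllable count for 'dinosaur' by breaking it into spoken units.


Break 'dinosaur' into syllables: di-no-saur -> di | no | saur = 3 syllables

3 syllables


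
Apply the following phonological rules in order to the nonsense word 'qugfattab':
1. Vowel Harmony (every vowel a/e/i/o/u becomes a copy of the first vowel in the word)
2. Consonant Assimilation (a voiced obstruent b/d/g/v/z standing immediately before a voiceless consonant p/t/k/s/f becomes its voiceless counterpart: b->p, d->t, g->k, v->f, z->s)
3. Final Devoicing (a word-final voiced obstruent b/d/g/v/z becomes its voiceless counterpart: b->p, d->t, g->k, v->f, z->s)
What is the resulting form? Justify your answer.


Starting form: 'qugfattab'
Rule 1: Vowel Harmony: all vowels become 'u' (matching first vowel). 'qugfattab' -> 'qugfuttub'
Rule 2: Consonant Assimilation: voiced obstruent before voiceless consonant becomes voiceless ('gf' -> 'kf'). 'qugfuttub' -> 'qukfuttub'
Rule 3: Final Devoicing: word-final voiced obstruent 'b' becomes voiceless 'p'. 'qukfuttub' -> 'qukfuttup'
Final form: 'qukfuttup'

qukfuttup


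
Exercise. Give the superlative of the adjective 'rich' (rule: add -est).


Apply superlative formation (add -est): 'rich' -> 'richest'.

richest


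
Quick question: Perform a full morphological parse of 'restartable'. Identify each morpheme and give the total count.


Step 1: Identify prefix: 're' (meaning: again)
Step 2: Identify root: 'start'
Step 3: Identify suffix(es): 'able'
Decomposition: re- (prefix: again) + start (root) + -able (suffix: capable of)
Total morphemes: 3

3 morphemes (re- (prefix: again) + start (root) + -able (suffix: capable of))


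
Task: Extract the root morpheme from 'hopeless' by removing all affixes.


Remove suffix '-less' from 'hopeless' to get root 'hope'.

hope


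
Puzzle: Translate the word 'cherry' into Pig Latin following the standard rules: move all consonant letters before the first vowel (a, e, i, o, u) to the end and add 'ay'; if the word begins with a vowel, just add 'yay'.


'cherry': move consonant cluster 'ch' to end and add 'ay': 'errychay'.

errychay


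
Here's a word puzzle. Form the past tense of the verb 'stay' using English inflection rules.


Apply rule: Add -ed. 'stay' becomes 'stayed'.

stayed
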